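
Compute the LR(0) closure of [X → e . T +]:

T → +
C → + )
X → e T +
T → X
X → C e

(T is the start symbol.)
{ [C → . + )], [T → . +], [T → . X], [X → . C e], [X → . e T +], [X → e . T +] }

To compute CLOSURE, for each item [A → α.Bβ] where B is a non-terminal, add [B → .γ] for all productions B → γ; repeat for the newly added items until nothing changes.

Start with: [X → e . T +]
  [X → e . T +] has the dot before T: add [T → . +], [T → . X]
  [T → . X] has the dot before X: add [X → . e T +], [X → . C e]
  [X → . C e] has the dot before C: add [C → . + )]
No further items can be added.

CLOSURE = { [C → . + )], [T → . +], [T → . X], [X → . C e], [X → . e T +], [X → e . T +] }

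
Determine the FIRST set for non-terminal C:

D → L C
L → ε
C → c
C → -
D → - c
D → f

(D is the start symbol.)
{ '-', 'c' }

To compute FIRST(C), examine every production with C on the left-hand side, reading each right-hand side left to right until a non-nullable symbol is reached.

From C → c:
  - c is a terminal: add 'c' and stop
From C → -:
  - '-' is a terminal: add '-' and stop

Collecting: FIRST(C) = { '-', 'c' }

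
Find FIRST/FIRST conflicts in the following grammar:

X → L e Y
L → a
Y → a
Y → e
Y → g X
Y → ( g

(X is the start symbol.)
No FIRST/FIRST conflicts.

A FIRST/FIRST conflict occurs when two productions N → α and N → β for the same non-terminal have FIRST(α) ∩ FIRST(β) ≠ ∅ (with ε ∈ FIRST of a nullable right-hand side, so two nullable alternatives also conflict).

Productions for Y:
  Y → a: FIRST = { 'a' }
  Y → e: FIRST = { 'e' }
  Y → g X: FIRST = { 'g' }
  Y → ( g: FIRST = { '(' }
X, L have only one production, so no FIRST/FIRST conflict is possible there.

All alternatives of each non-terminal have pairwise disjoint FIRST sets.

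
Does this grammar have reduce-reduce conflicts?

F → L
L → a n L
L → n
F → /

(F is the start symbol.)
Augment with F' → F and build the canonical LR(0) collection (I0 = CLOSURE({[F' → . F]}), then GOTO on every symbol after a dot until no new states appear). It has 8 states:
  I0: { [F → . /], [F → . L], [F' → . F], [L → . a n L], [L → . n] }  — shift
  I1: { [F → / .] }  — reduce
  I2: { [F' → F .] }  — accept
  I3: { [F → L .] }  — reduce
  I4: { [L → a . n L] }  — shift
  I5: { [L → n .] }  — reduce
  I6: { [L → . a n L], [L → . n], [L → a n . L] }  — shift
  I7: { [L → a n L .] }  — reduce

No state contains more than one complete item.

Answer: No reduce-reduce conflicts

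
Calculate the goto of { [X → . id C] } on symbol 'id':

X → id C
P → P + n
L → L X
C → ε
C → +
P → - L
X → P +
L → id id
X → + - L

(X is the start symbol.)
{ [C → . +], [C → .], [X → id . C] }

GOTO(I, 'id') = CLOSURE({ [A → αX.β] : [A → α.Xβ] ∈ I, X = 'id' })

Items with dot before 'id', with the dot advanced:
  [X → . id C] → [X → id . C]
Closure of the advanced items:
  [X → id . C] has the dot before C: add [C → .], [C → . +]

GOTO = { [C → . +], [C → .], [X → id . C] }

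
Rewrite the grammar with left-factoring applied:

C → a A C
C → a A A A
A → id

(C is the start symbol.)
Left-factoring transforms A → αβ₁ | αβ₂ into A → αA' and A' → β₁ | β₂
(α is the longest common prefix among the alternatives). Repeat until
no nonterminal has two alternatives with a common prefix.

Round 1: C has alternatives sharing prefix 'a A'. Introduce C': C → a A C'
  Add: C' → C
  Add: C' → A A

No remaining common prefixes — done.

Resulting grammar:
C → a A C'
C' → C
C' → A A
A → id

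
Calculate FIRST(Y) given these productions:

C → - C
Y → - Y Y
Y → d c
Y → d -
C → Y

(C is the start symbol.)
To compute FIRST(Y), examine every production with Y on the left-hand side, reading each right-hand side left to right until a non-nullable symbol is reached.

From Y → - Y Y:
  - '-' is a terminal: add '-' and stop
From Y → d c:
  - d is a terminal: add 'd' and stop
From Y → d -:
  - d is a terminal: add 'd' and stop

Collecting: FIRST(Y) = { '-', 'd' }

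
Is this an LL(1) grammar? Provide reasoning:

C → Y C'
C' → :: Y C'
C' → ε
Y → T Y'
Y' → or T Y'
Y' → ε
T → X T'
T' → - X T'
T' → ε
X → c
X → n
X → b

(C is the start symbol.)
A grammar is LL(1) if for each non-terminal N with multiple productions, the predict sets of those productions are pairwise disjoint, where PREDICT(N → α) = (FIRST(α) \ {ε}) ∪ (FOLLOW(N) if α ⇒* ε).

Relevant sets:
  FOLLOW(C') = { $ }
  FOLLOW(Y') = { $, '::' }
  FOLLOW(T') = { $, '::', 'or' }

For C':
  PREDICT(C' → :: Y C') = { '::' }
  PREDICT(C' → ε) = { $ }
For Y':
  PREDICT(Y' → or T Y') = { 'or' }
  PREDICT(Y' → ε) = { $, '::' }
For T':
  PREDICT(T' → '-' X T') = { '-' }
  PREDICT(T' → ε) = { $, '::', 'or' }
For X:
  PREDICT(X → c) = { 'c' }
  PREDICT(X → n) = { 'n' }
  PREDICT(X → b) = { 'b' }
C, Y, T have a single production, so nothing to check there.

All predict sets are disjoint. The grammar IS LL(1).

Answer: Yes, the grammar is LL(1).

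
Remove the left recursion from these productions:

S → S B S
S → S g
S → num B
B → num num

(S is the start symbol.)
S is directly left-recursive. The standard transformation for
  A → A α₁ | ... | A α_m | β₁ | ... | β_n
is
  A  → β₁ A' | ... | β_n A'
  A' → α₁ A' | ... | α_m A' | ε

S → num B becomes S → num B S'
S → S B S becomes S' → B S S'
S → S g becomes S' → g S'
Add S' → ε

Productions for other non-terminals are unchanged:
  B → num num

Resulting grammar:
S → num B S'
S' → B S S'
S' → g S'
S' → ε
B → num num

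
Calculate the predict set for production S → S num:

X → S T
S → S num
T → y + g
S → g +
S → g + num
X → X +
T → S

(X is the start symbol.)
PREDICT(S → S num) = (FIRST(RHS) \ {ε}) ∪ (FOLLOW(S) if ε ∈ FIRST(RHS), i.e. RHS ⇒* ε)
FIRST(S) = { 'g' }
FIRST(S num) = { 'g' }
ε ∉ FIRST(S num), so FOLLOW(S) is not added.
PREDICT(S → S num) = { 'g' }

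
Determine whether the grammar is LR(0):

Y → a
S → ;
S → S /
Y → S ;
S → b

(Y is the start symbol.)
A grammar is LR(0) if no state in the canonical LR(0) collection has:
  - both a shift item (dot before a terminal) and a complete item (shift-reduce conflict), or
  - two or more complete items (reduce-reduce conflict; the accept item [Y' → Y .] counts as a complete item here).

Augment with Y' → Y and build the canonical LR(0) collection (I0 = CLOSURE({[Y' → . Y]}), then GOTO on every symbol after a dot until no new states appear). It has 8 states:
  I0: { [S → . ;], [S → . S /], [S → . b], [Y → . S ;], [Y → . a], [Y' → . Y] }  — shift
  I1: { [S → ; .] }  — reduce
  I2: { [S → S . /], [Y → S . ;] }  — shift
  I3: { [Y' → Y .] }  — accept
  I4: { [Y → a .] }  — reduce
  I5: { [S → b .] }  — reduce
  I6: { [S → S / .] }  — reduce
  I7: { [Y → S ; .] }  — reduce

Every state is either a pure shift/goto state or contains exactly one complete item and nothing to shift — no conflicts. The grammar is LR(0).

Answer: Yes, the grammar is LR(0)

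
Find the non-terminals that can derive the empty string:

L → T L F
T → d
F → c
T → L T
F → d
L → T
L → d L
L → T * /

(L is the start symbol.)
A non-terminal is nullable if it can derive ε (the empty string): either it has an ε-production, or it has a production whose right-hand side consists entirely of nullable non-terminals.

There are no ε-productions, so no non-terminal can derive ε.
No non-terminals are nullable.

Answer: None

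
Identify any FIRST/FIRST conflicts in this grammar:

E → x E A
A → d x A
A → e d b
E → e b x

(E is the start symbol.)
No FIRST/FIRST conflicts.

A FIRST/FIRST conflict occurs when two productions N → α and N → β for the same non-terminal have FIRST(α) ∩ FIRST(β) ≠ ∅ (with ε ∈ FIRST of a nullable right-hand side, so two nullable alternatives also conflict).

Productions for E:
  E → x E A: FIRST = { 'x' }
  E → e b x: FIRST = { 'e' }
Productions for A:
  A → d x A: FIRST = { 'd' }
  A → e d b: FIRST = { 'e' }

All alternatives of each non-terminal have pairwise disjoint FIRST sets.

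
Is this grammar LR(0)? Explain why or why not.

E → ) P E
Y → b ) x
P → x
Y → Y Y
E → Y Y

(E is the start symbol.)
No. Shift-reduce conflict between [E → Y Y .] and [Y → . b ) x]

A grammar is LR(0) if no state in the canonical LR(0) collection has:
  - both a shift item (dot before a terminal) and a complete item (shift-reduce conflict), or
  - two or more complete items (reduce-reduce conflict; the accept item [E' → E .] counts as a complete item here).

Augment with E' → E and build the canonical LR(0) collection (I0 = CLOSURE({[E' → . E]}), then GOTO on every symbol after a dot until no new states appear). It has 12 states:
  I0: { [E → . ) P E], [E → . Y Y], [E' → . E], [Y → . Y Y], [Y → . b ) x] }  — shift
  I1: { [E → ) . P E], [P → . x] }  — shift
  I2: { [E' → E .] }  — accept
  I3: { [E → Y . Y], [Y → . Y Y], [Y → . b ) x], [Y → Y . Y] }  — shift
  I4: { [Y → b . ) x] }  — shift
  I5: { [Y → b ) . x] }  — shift
  I6: { [Y → b ) x .] }  — reduce
  I7: { [E → Y Y .], [Y → . Y Y], [Y → . b ) x], [Y → Y . Y], [Y → Y Y .] }  — shift, 2 reduces
  I8: { [Y → . Y Y], [Y → . b ) x], [Y → Y . Y], [Y → Y Y .] }  — shift, reduce
  I9: { [E → ) P . E], [E → . ) P E], [E → . Y Y], [Y → . Y Y], [Y → . b ) x] }  — shift
  I10: { [P → x .] }  — reduce
  I11: { [E → ) P E .] }  — reduce

Conflict in state I7:
  Shift-reduce conflict between [E → Y Y .] and [Y → . b ) x]
So the grammar is NOT LR(0).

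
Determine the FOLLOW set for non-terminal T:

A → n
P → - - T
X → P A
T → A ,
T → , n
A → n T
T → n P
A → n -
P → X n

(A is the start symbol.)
{ $, ',', 'n' }

To compute FOLLOW(T), find every occurrence of T on a right-hand side N → α T β: add FIRST(β) \ {ε}, and if β is empty or nullable also add FOLLOW(N). Iterate to a fixed point.

In P → - - T: T is at the end, add FOLLOW(P)
In A → n T: T is at the end, add FOLLOW(A)

The FOLLOW sets referred to above (computed the same way, to a fixed point):
  FOLLOW(P) = { $, ',', 'n' }
  FOLLOW(A) = { $, ',', 'n' }

Taking the union: FOLLOW(T) = { $, ',', 'n' }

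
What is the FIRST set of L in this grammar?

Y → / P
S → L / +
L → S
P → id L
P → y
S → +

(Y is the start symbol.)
{ '+' }

To compute FIRST(L), examine every production with L on the left-hand side, reading each right-hand side left to right until a non-nullable symbol is reached.

FIRST sets of the other non-terminals involved (by the same procedure, iterated to a fixed point):
  FIRST(S) = { '+' }

From L → S:
  - S is a non-terminal: add FIRST(S) \ {ε} = { '+' }
    S is not nullable, so stop

Collecting: FIRST(L) = { '+' }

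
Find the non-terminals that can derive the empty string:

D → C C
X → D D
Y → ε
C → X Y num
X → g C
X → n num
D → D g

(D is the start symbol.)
A non-terminal is nullable if it can derive ε (the empty string): either it has an ε-production, or it has a production whose right-hand side consists entirely of nullable non-terminals.

ε-productions: Y → ε
So Y is immediately nullable.
No further non-terminal can be added: every production for the remaining non-terminals contains a terminal or a non-nullable non-terminal.
Nullable = { 'Y' }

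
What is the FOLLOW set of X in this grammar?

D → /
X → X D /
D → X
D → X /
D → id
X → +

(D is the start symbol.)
{ $, '+', '/', 'id' }

In X → X D /: X is followed by D '/', add FIRST(D '/') \ {ε} = { '+', '/', 'id' }
In D → X: X is at the end, add FOLLOW(D)
In D → X /: X is followed by '/', add FIRST('/') \ {ε} = { '/' }

The FOLLOW sets referred to above (computed the same way, to a fixed point):
  FOLLOW(D) = { $, '/' }

Taking the union: FOLLOW(X) = { $, '+', '/', 'id' }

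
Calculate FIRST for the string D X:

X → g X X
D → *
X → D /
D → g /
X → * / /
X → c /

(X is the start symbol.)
FIRST sets of the non-terminals involved (from the grammar, by fixed-point iteration):
  FIRST(D) = { '*', 'g' }

To compute FIRST(D X), process the symbols left to right:
Symbol D is a non-terminal. Add FIRST(D) \ {ε} = { '*', 'g' }
D is not nullable (ε ∉ FIRST(D)), so stop here.
FIRST(D X) = { '*', 'g' }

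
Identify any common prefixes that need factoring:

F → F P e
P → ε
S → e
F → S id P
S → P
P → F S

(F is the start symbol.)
No, left-factoring is not needed

Left-factoring is needed when two productions for the same non-terminal
share a common prefix on the right-hand side.

Productions for F:
  F → F P e
  F → S id P
Productions for P:
  P → ε
  P → F S
Productions for S:
  S → e
  S → P

No common prefixes found.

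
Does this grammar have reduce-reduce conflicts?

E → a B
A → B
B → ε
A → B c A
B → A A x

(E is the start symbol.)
Yes — I4: [A → B .] vs [E → a B .]; I6: [A → B c A .] vs [B → .]

A reduce-reduce conflict occurs when an LR(0) state has two complete items [A → α .] and [B → β .] — both call for a reduction, and with no lookahead the parser cannot choose between them.

Augment with E' → E and build the canonical LR(0) collection (I0 = CLOSURE({[E' → . E]}), then GOTO on every symbol after a dot until no new states appear). It has 10 states:
  I0: { [E → . a B], [E' → . E] }  — shift
  I1: { [E' → E .] }  — accept
  I2: { [A → . B c A], [A → . B], [B → . A A x], [B → .], [E → a . B] }  — reduce
  I3: { [A → . B c A], [A → . B], [B → . A A x], [B → .], [B → A . A x] }  — reduce
  I4: { [A → B . c A], [A → B .], [E → a B .] }  — shift, 2 reduces
  I5: { [A → . B c A], [A → . B], [A → B c . A], [B → . A A x], [B → .] }  — reduce
  I6: { [A → . B c A], [A → . B], [A → B c A .], [B → . A A x], [B → .], [B → A . A x] }  — 2 reduces
  I7: { [A → B . c A], [A → B .] }  — shift, reduce
  I8: { [A → . B c A], [A → . B], [B → . A A x], [B → .], [B → A . A x], [B → A A . x] }  — shift, reduce
  I9: { [B → A A x .] }  — reduce

I4 contains complete items [A → B .], [E → a B .] — reduce-reduce conflict.
I6 contains complete items [A → B c A .], [B → .] — reduce-reduce conflict.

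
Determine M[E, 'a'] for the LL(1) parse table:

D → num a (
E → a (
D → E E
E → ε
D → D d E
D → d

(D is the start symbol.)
E → a (, E → ε

To find M[E, 'a'], we find productions for E where 'a' is in the predict set (PREDICT(N → α) = (FIRST(α) \ {ε}) ∪ (FOLLOW(N) if α ⇒* ε)).

Relevant sets:
  FOLLOW(E) = { $, 'a', 'd' }

E → a (: PREDICT = { 'a' }
  'a' is in predict set, so this production goes in M[E, 'a']
E → ε: PREDICT = { $, 'a', 'd' }
  'a' is in predict set, so this production goes in M[E, 'a']

M[E, 'a'] = E → a (, E → ε  (a multiply-defined cell — the grammar is not LL(1))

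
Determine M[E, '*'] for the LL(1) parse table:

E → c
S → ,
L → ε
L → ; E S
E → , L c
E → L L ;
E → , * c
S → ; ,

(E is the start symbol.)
To find M[E, '*'], we find productions for E where '*' is in the predict set (PREDICT(N → α) = (FIRST(α) \ {ε}) ∪ (FOLLOW(N) if α ⇒* ε)).

Relevant sets:
  FIRST(L) = { ';', ε }

E → c: PREDICT = { 'c' }
E → , L c: PREDICT = { ',' }
E → L L ;: PREDICT = { ';' }
E → , * c: PREDICT = { ',' }

M[E, '*'] is empty (no production applies)

Answer: Empty (error entry)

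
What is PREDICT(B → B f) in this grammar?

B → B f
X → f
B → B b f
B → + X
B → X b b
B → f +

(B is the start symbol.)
{ '+', 'f' }

PREDICT(B → B f) = (FIRST(RHS) \ {ε}) ∪ (FOLLOW(B) if ε ∈ FIRST(RHS), i.e. RHS ⇒* ε)
FIRST(B) = { '+', 'f' }
FIRST(B f) = { '+', 'f' }
ε ∉ FIRST(B f), so FOLLOW(B) is not added.
PREDICT(B → B f) = { '+', 'f' }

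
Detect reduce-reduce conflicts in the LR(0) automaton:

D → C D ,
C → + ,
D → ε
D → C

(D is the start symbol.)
A reduce-reduce conflict occurs when an LR(0) state has two complete items [A → α .] and [B → β .] — both call for a reduction, and with no lookahead the parser cannot choose between them.

Augment with D' → D and build the canonical LR(0) collection (I0 = CLOSURE({[D' → . D]}), then GOTO on every symbol after a dot until no new states appear). It has 7 states:
  I0: { [C → . + ,], [D → . C D ,], [D → . C], [D → .], [D' → . D] }  — shift, reduce
  I1: { [C → + . ,] }  — shift
  I2: { [C → . + ,], [D → . C D ,], [D → . C], [D → .], [D → C . D ,], [D → C .] }  — shift, 2 reduces
  I3: { [D' → D .] }  — accept
  I4: { [D → C D . ,] }  — shift
  I5: { [D → C D , .] }  — reduce
  I6: { [C → + , .] }  — reduce

I2 contains complete items [D → .], [D → C .] — reduce-reduce conflict.

Answer: Yes — I2: [D → .] vs [D → C .]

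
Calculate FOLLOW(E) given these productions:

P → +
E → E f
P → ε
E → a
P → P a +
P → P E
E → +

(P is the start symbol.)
To compute FOLLOW(E), find every occurrence of E on a right-hand side N → α E β: add FIRST(β) \ {ε}, and if β is empty or nullable also add FOLLOW(N). Iterate to a fixed point.

In E → E f: E is followed by f, add FIRST(f) \ {ε} = { 'f' }
In P → P E: E is at the end, add FOLLOW(P)

The FOLLOW sets referred to above (computed the same way, to a fixed point):
  FOLLOW(P) = { $, '+', 'a' }

Taking the union: FOLLOW(E) = { $, '+', 'a', 'f' }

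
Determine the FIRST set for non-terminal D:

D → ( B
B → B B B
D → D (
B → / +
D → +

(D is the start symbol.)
To compute FIRST(D), examine every production with D on the left-hand side, reading each right-hand side left to right until a non-nullable symbol is reached.

From D → ( B:
  - '(' is a terminal: add '(' and stop
From D → D (:
  - D is the symbol being defined: contributes nothing new
    D is not nullable, so stop
From D → +:
  - '+' is a terminal: add '+' and stop

Collecting: FIRST(D) = { '(', '+' }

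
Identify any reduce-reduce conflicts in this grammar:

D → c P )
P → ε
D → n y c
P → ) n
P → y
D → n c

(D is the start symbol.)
No reduce-reduce conflicts

Augment with D' → D and build the canonical LR(0) collection (I0 = CLOSURE({[D' → . D]}), then GOTO on every symbol after a dot until no new states appear). It has 12 states:
  I0: { [D → . c P )], [D → . n c], [D → . n y c], [D' → . D] }  — shift
  I1: { [D' → D .] }  — accept
  I2: { [D → c . P )], [P → . ) n], [P → . y], [P → .] }  — shift, reduce
  I3: { [D → n . c], [D → n . y c] }  — shift
  I4: { [D → n c .] }  — reduce
  I5: { [D → n y . c] }  — shift
  I6: { [D → n y c .] }  — reduce
  I7: { [P → ) . n] }  — shift
  I8: { [D → c P . )] }  — shift
  I9: { [P → y .] }  — reduce
  I10: { [D → c P ) .] }  — reduce
  I11: { [P → ) n .] }  — reduce

No state contains more than one complete item.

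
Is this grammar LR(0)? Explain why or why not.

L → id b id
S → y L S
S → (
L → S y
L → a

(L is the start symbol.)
Yes, the grammar is LR(0)

Augment with L' → L and build the canonical LR(0) collection (I0 = CLOSURE({[L' → . L]}), then GOTO on every symbol after a dot until no new states appear). It has 12 states:
  I0: { [L → . S y], [L → . a], [L → . id b id], [L' → . L], [S → . (], [S → . y L S] }  — shift
  I1: { [S → ( .] }  — reduce
  I2: { [L' → L .] }  — accept
  I3: { [L → S . y] }  — shift
  I4: { [L → a .] }  — reduce
  I5: { [L → id . b id] }  — shift
  I6: { [L → . S y], [L → . a], [L → . id b id], [S → . (], [S → . y L S], [S → y . L S] }  — shift
  I7: { [S → . (], [S → . y L S], [S → y L . S] }  — shift
  I8: { [S → y L S .] }  — reduce
  I9: { [L → id b . id] }  — shift
  I10: { [L → id b id .] }  — reduce
  I11: { [L → S y .] }  — reduce

Every state is either a pure shift/goto state or contains exactly one complete item and nothing to shift — no conflicts. The grammar is LR(0).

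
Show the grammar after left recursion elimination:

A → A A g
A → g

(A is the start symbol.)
A is directly left-recursive. The standard transformation for
  A → A α₁ | ... | A α_m | β₁ | ... | β_n
is
  A  → β₁ A' | ... | β_n A'
  A' → α₁ A' | ... | α_m A' | ε

A → g becomes A → g A'
A → A A g becomes A' → A g A'
Add A' → ε

Resulting grammar:
A → g A'
A' → A g A'
A' → ε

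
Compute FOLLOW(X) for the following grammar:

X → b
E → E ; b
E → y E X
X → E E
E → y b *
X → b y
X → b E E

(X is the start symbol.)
X is the start symbol, so $ ∈ FOLLOW(X).
In E → y E X: X is at the end, add FOLLOW(E)

The FOLLOW sets referred to above (computed the same way, to a fixed point):
  FOLLOW(E) = { $, ';', 'b', 'y' }

Taking the union: FOLLOW(X) = { $, ';', 'b', 'y' }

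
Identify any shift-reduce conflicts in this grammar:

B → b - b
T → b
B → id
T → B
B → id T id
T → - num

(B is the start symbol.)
Yes — I3: [B → id .] vs [B → . b - b]; I7: [T → b .] vs [B → b . - b]

Augment with B' → B and build the canonical LR(0) collection (I0 = CLOSURE({[B' → . B]}), then GOTO on every symbol after a dot until no new states appear). It has 12 states:
  I0: { [B → . b - b], [B → . id T id], [B → . id], [B' → . B] }  — shift
  I1: { [B' → B .] }  — accept
  I2: { [B → b . - b] }  — shift
  I3: { [B → . b - b], [B → . id T id], [B → . id], [B → id . T id], [B → id .], [T → . - num], [T → . B], [T → . b] }  — shift, reduce
  I4: { [T → - . num] }  — shift
  I5: { [T → B .] }  — reduce
  I6: { [B → id T . id] }  — shift
  I7: { [B → b . - b], [T → b .] }  — shift, reduce
  I8: { [B → b - . b] }  — shift
  I9: { [B → b - b .] }  — reduce
  I10: { [B → id T id .] }  — reduce
  I11: { [T → - num .] }  — reduce

I3 contains reduce item [B → id .] and shift items [B → . b - b], [B → . id], [B → . id T id], [T → . - num], [T → . b] — shift-reduce conflict.
I7 contains reduce item [T → b .] and shift item [B → b . - b] — shift-reduce conflict.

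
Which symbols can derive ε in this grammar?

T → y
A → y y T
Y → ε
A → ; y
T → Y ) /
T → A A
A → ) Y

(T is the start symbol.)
{ 'Y' }

A non-terminal is nullable if it can derive ε (the empty string): either it has an ε-production, or it has a production whose right-hand side consists entirely of nullable non-terminals.

ε-productions: Y → ε
So Y is immediately nullable.
No further non-terminal can be added: every production for the remaining non-terminals contains a terminal or a non-nullable non-terminal.
Nullable = { 'Y' }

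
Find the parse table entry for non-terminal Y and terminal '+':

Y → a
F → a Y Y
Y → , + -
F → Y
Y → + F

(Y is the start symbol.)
Y → + F

To find M[Y, '+'], we find productions for Y where '+' is in the predict set (PREDICT(N → α) = (FIRST(α) \ {ε}) ∪ (FOLLOW(N) if α ⇒* ε)).

Y → a: PREDICT = { 'a' }
Y → , + -: PREDICT = { ',' }
Y → + F: PREDICT = { '+' }
  '+' is in predict set, so this production goes in M[Y, '+']

M[Y, '+'] = Y → + F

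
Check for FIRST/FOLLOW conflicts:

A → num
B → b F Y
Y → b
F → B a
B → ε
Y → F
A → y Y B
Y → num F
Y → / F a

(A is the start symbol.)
Nullable non-terminals: B.

B: nullable alternative(s) B → ε; FOLLOW(B) = { $, 'a' }
  B → b F Y: FIRST \ {ε} = { 'b' } — disjoint from FOLLOW(B)
  B → ε: FIRST \ {ε} = { } — this is the only nullable alternative, skip

A, F, Y have no nullable alternative, so no FIRST/FOLLOW check is needed there.

No FIRST/FOLLOW conflicts found.

Answer: No FIRST/FOLLOW conflicts.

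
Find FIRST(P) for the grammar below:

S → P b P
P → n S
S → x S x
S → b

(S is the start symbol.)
From P → n S:
  - n is a terminal: add 'n' and stop

Collecting: FIRST(P) = { 'n' }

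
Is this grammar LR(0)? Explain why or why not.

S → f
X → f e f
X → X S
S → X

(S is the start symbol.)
Augment with S' → S and build the canonical LR(0) collection (I0 = CLOSURE({[S' → . S]}), then GOTO on every symbol after a dot until no new states appear). It has 7 states:
  I0: { [S → . X], [S → . f], [S' → . S], [X → . X S], [X → . f e f] }  — shift
  I1: { [S' → S .] }  — accept
  I2: { [S → . X], [S → . f], [S → X .], [X → . X S], [X → . f e f], [X → X . S] }  — shift, reduce
  I3: { [S → f .], [X → f . e f] }  — shift, reduce
  I4: { [X → f e . f] }  — shift
  I5: { [X → f e f .] }  — reduce
  I6: { [X → X S .] }  — reduce

Conflict in state I2:
  Shift-reduce conflict between [S → X .] and [S → . f]
So the grammar is NOT LR(0).

Answer: No. Shift-reduce conflict between [S → X .] and [S → . f]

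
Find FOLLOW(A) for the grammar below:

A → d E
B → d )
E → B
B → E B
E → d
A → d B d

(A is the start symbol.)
{ $ }

A is the start symbol, so $ ∈ FOLLOW(A).
A does not occur on any right-hand side.

Taking the union: FOLLOW(A) = { $ }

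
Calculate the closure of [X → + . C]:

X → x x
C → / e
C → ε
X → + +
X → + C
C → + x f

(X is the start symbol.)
{ [C → . + x f], [C → . / e], [C → .], [X → + . C] }

To compute CLOSURE, for each item [A → α.Bβ] where B is a non-terminal, add [B → .γ] for all productions B → γ; repeat for the newly added items until nothing changes.

Start with: [X → + . C]
  [X → + . C] has the dot before C: add [C → . / e], [C → .], [C → . + x f]
No further items can be added.

CLOSURE = { [C → . + x f], [C → . / e], [C → .], [X → + . C] }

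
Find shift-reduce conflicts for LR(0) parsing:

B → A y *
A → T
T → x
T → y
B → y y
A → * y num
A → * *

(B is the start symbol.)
A shift-reduce conflict occurs when an LR(0) state has both:
  - a complete (reduce) item [A → α .] (dot at the end), and
  - a shift item [B → β . c γ] (dot before a terminal).

Augment with B' → B and build the canonical LR(0) collection (I0 = CLOSURE({[B' → . B]}), then GOTO on every symbol after a dot until no new states appear). It has 13 states:
  I0: { [A → . * *], [A → . * y num], [A → . T], [B → . A y *], [B → . y y], [B' → . B], [T → . x], [T → . y] }  — shift
  I1: { [A → * . *], [A → * . y num] }  — shift
  I2: { [B → A . y *] }  — shift
  I3: { [B' → B .] }  — accept
  I4: { [A → T .] }  — reduce
  I5: { [T → x .] }  — reduce
  I6: { [B → y . y], [T → y .] }  — shift, reduce
  I7: { [B → y y .] }  — reduce
  I8: { [B → A y . *] }  — shift
  I9: { [B → A y * .] }  — reduce
  I10: { [A → * * .] }  — reduce
  I11: { [A → * y . num] }  — shift
  I12: { [A → * y num .] }  — reduce

I6 contains reduce item [T → y .] and shift item [B → y . y] — shift-reduce conflict.

Answer: Yes — I6: [T → y .] vs [B → y . y]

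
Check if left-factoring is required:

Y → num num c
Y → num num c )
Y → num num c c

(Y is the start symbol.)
Yes, Y has productions with common prefix 'num num c'

Left-factoring is needed when two productions for the same non-terminal
share a common prefix on the right-hand side.

Productions for Y:
  Y → num num c
  Y → num num c )
  Y → num num c c

Found common prefix 'num num c' in productions for Y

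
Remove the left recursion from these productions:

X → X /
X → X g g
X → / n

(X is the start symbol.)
X is directly left-recursive. The standard transformation for
  A → A α₁ | ... | A α_m | β₁ | ... | β_n
is
  A  → β₁ A' | ... | β_n A'
  A' → α₁ A' | ... | α_m A' | ε

X → / n becomes X → / n X'
X → X / becomes X' → / X'
X → X g g becomes X' → g g X'
Add X' → ε

Resulting grammar:
X → / n X'
X' → / X'
X' → g g X'
X' → ε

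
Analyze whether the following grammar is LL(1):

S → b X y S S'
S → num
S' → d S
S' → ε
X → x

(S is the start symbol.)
A grammar is LL(1) if for each non-terminal N with multiple productions, the predict sets of those productions are pairwise disjoint, where PREDICT(N → α) = (FIRST(α) \ {ε}) ∪ (FOLLOW(N) if α ⇒* ε).

Relevant sets:
  FOLLOW(S') = { $, 'd' }

For S:
  PREDICT(S → b X y S S') = { 'b' }
  PREDICT(S → num) = { 'num' }
For S':
  PREDICT(S' → d S) = { 'd' }
  PREDICT(S' → ε) = { $, 'd' }
X has a single production, so nothing to check there.

Conflict found: Predict set conflict for S': { 'd' }
The grammar is NOT LL(1).

Answer: No. Predict set conflict for S': { 'd' }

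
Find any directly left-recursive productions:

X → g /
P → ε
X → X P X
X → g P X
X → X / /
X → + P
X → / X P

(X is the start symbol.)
Direct left recursion occurs when N → N α for some non-terminal N (the right-hand side begins with the left-hand side itself).

X → g /: starts with g
P → ε: starts with ε
X → X P X: LEFT RECURSIVE (starts with X)
X → g P X: starts with g
X → X / /: LEFT RECURSIVE (starts with X)
X → + P: starts with '+'
X → / X P: starts with '/'

The grammar has direct left recursion on: X.

Answer: Yes, X is left-recursive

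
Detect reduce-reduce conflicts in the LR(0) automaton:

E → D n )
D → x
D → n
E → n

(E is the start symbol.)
Augment with E' → E and build the canonical LR(0) collection (I0 = CLOSURE({[E' → . E]}), then GOTO on every symbol after a dot until no new states appear). It has 7 states:
  I0: { [D → . n], [D → . x], [E → . D n )], [E → . n], [E' → . E] }  — shift
  I1: { [E → D . n )] }  — shift
  I2: { [E' → E .] }  — accept
  I3: { [D → n .], [E → n .] }  — 2 reduces
  I4: { [D → x .] }  — reduce
  I5: { [E → D n . )] }  — shift
  I6: { [E → D n ) .] }  — reduce

I3 contains complete items [D → n .], [E → n .] — reduce-reduce conflict.

Answer: Yes — I3: [D → n .] vs [E → n .]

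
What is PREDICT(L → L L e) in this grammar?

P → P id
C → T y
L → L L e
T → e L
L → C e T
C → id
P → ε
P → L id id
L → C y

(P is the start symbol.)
PREDICT(L → L L e) = (FIRST(RHS) \ {ε}) ∪ (FOLLOW(L) if ε ∈ FIRST(RHS), i.e. RHS ⇒* ε)
FIRST(L) = { 'e', 'id' }
FIRST(L L e) = { 'e', 'id' }
ε ∉ FIRST(L L e), so FOLLOW(L) is not added.
PREDICT(L → L L e) = { 'e', 'id' }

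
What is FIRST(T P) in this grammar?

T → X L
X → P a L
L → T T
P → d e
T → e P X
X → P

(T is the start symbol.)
{ 'd', 'e' }

FIRST sets of the non-terminals involved (from the grammar, by fixed-point iteration):
  FIRST(T) = { 'd', 'e' }

To compute FIRST(T P), process the symbols left to right:
Symbol T is a non-terminal. Add FIRST(T) \ {ε} = { 'd', 'e' }
T is not nullable (ε ∉ FIRST(T)), so stop here.
FIRST(T P) = { 'd', 'e' }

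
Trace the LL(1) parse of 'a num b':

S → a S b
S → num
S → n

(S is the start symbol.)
Stack is shown with the top on the left.

Stack    Input      Action
--------------------------
S $      a num b $  output S → a S b
a S b $  a num b $  match 'a'
S b $    num b $    output S → num
num b $  num b $    match 'num'
b $      b $        match 'b'
$        $          accept

The string is accepted.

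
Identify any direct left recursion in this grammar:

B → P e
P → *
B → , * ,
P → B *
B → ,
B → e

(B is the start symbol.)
Direct left recursion occurs when N → N α for some non-terminal N (the right-hand side begins with the left-hand side itself).

B → P e: starts with P
P → *: starts with '*'
B → , * ,: starts with ','
P → B *: starts with B
B → ,: starts with ','
B → e: starts with e

No direct left recursion found.

Answer: No direct left recursion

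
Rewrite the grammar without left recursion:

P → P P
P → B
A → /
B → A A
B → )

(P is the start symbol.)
P → B P'
P' → P P'
P' → ε
A → /
B → A A
B → )

P is directly left-recursive. The standard transformation for
  A → A α₁ | ... | A α_m | β₁ | ... | β_n
is
  A  → β₁ A' | ... | β_n A'
  A' → α₁ A' | ... | α_m A' | ε

P → B becomes P → B P'
P → P P becomes P' → P P'
Add P' → ε

Productions for other non-terminals are unchanged:
  A → /
  B → A A
  B → )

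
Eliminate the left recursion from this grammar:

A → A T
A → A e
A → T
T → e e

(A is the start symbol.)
A → T A'
A' → T A'
A' → e A'
A' → ε
T → e e

A is directly left-recursive. The standard transformation for
  A → A α₁ | ... | A α_m | β₁ | ... | β_n
is
  A  → β₁ A' | ... | β_n A'
  A' → α₁ A' | ... | α_m A' | ε

A → T becomes A → T A'
A → A T becomes A' → T A'
A → A e becomes A' → e A'
Add A' → ε

Productions for other non-terminals are unchanged:
  T → e e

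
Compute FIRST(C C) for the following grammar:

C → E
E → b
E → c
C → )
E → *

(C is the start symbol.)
FIRST sets of the non-terminals involved (from the grammar, by fixed-point iteration):
  FIRST(C) = { ')', '*', 'b', 'c' }

To compute FIRST(C C), process the symbols left to right:
Symbol C is a non-terminal. Add FIRST(C) \ {ε} = { ')', '*', 'b', 'c' }
C is not nullable (ε ∉ FIRST(C)), so stop here.
FIRST(C C) = { ')', '*', 'b', 'c' }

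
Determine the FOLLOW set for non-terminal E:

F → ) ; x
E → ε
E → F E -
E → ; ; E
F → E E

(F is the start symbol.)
To compute FOLLOW(E), find every occurrence of E on a right-hand side N → α E β: add FIRST(β) \ {ε}, and if β is empty or nullable also add FOLLOW(N). Iterate to a fixed point.

In E → F E -: E is followed by '-', add FIRST('-') \ {ε} = { '-' }
In E → ; ; E: E is at the end; this adds FOLLOW(E) to itself — nothing new
In F → E E: E is followed by E, add FIRST(E) \ {ε} = { ')', '-', ';' }
  E is nullable, so also add FOLLOW(F)
In F → E E: E is at the end, add FOLLOW(F)

The FOLLOW sets referred to above (computed the same way, to a fixed point):
  FOLLOW(F) = { $, ')', '-', ';' }

Taking the union: FOLLOW(E) = { $, ')', '-', ';' }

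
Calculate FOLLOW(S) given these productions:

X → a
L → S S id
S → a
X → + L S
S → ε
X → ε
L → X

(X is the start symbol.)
{ $, 'a', 'id' }

In L → S S id: S is followed by S id, add FIRST(S id) \ {ε} = { 'a', 'id' }
In L → S S id: S is followed by id, add FIRST(id) \ {ε} = { 'id' }
In X → + L S: S is at the end, add FOLLOW(X)

The FOLLOW sets referred to above (computed the same way, to a fixed point):
  FOLLOW(X) = { $, 'a' }

Taking the union: FOLLOW(S) = { $, 'a', 'id' }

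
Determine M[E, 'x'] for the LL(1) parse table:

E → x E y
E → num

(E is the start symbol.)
To find M[E, 'x'], we find productions for E where 'x' is in the predict set (PREDICT(N → α) = (FIRST(α) \ {ε}) ∪ (FOLLOW(N) if α ⇒* ε)).

E → x E y: PREDICT = { 'x' }
  'x' is in predict set, so this production goes in M[E, 'x']
E → num: PREDICT = { 'num' }

M[E, 'x'] = E → x E y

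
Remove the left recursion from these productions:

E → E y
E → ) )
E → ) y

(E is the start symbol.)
E is directly left-recursive. The standard transformation for
  A → A α₁ | ... | A α_m | β₁ | ... | β_n
is
  A  → β₁ A' | ... | β_n A'
  A' → α₁ A' | ... | α_m A' | ε

E → ) ) becomes E → ) ) E'
E → ) y becomes E → ) y E'
E → E y becomes E' → y E'
Add E' → ε

Resulting grammar:
E → ) ) E'
E → ) y E'
E' → y E'
E' → ε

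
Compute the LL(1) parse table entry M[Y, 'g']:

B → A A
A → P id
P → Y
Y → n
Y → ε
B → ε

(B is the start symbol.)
Empty (error entry)

To find M[Y, 'g'], we find productions for Y where 'g' is in the predict set (PREDICT(N → α) = (FIRST(α) \ {ε}) ∪ (FOLLOW(N) if α ⇒* ε)).

Relevant sets:
  FOLLOW(Y) = { 'id' }

Y → n: PREDICT = { 'n' }
Y → ε: PREDICT = { 'id' }

M[Y, 'g'] is empty (no production applies)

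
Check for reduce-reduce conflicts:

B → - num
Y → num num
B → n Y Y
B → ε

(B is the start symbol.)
Augment with B' → B and build the canonical LR(0) collection (I0 = CLOSURE({[B' → . B]}), then GOTO on every symbol after a dot until no new states appear). It has 9 states:
  I0: { [B → . - num], [B → . n Y Y], [B → .], [B' → . B] }  — shift, reduce
  I1: { [B → - . num] }  — shift
  I2: { [B' → B .] }  — accept
  I3: { [B → n . Y Y], [Y → . num num] }  — shift
  I4: { [B → n Y . Y], [Y → . num num] }  — shift
  I5: { [Y → num . num] }  — shift
  I6: { [Y → num num .] }  — reduce
  I7: { [B → n Y Y .] }  — reduce
  I8: { [B → - num .] }  — reduce

No state contains more than one complete item.

Answer: No reduce-reduce conflicts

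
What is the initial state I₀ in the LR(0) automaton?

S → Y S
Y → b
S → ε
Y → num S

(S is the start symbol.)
{ [S → . Y S], [S → .], [S' → . S], [Y → . b], [Y → . num S] }

First, augment the grammar with S' → S
I₀ = CLOSURE({ [S' → . S] }):
  [S' → . S] has the dot before S: add [S → . Y S], [S → .]
  [S → . Y S] has the dot before Y: add [Y → . b], [Y → . num S]
No further items can be added.

I₀ = { [S → . Y S], [S → .], [S' → . S], [Y → . b], [Y → . num S] }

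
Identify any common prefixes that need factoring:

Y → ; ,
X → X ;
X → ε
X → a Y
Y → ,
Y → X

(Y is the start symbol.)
Left-factoring is needed when two productions for the same non-terminal
share a common prefix on the right-hand side.

Productions for Y:
  Y → ; ,
  Y → ,
  Y → X
Productions for X:
  X → X ;
  X → ε
  X → a Y

No common prefixes found.

Answer: No, left-factoring is not needed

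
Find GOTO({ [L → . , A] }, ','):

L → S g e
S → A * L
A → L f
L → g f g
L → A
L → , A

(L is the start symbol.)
{ [A → . L f], [L → , . A], [L → . , A], [L → . A], [L → . S g e], [L → . g f g], [S → . A * L] }

GOTO(I, ',') = CLOSURE({ [A → αX.β] : [A → α.Xβ] ∈ I, X = ',' })

Items with dot before ',', with the dot advanced:
  [L → . , A] → [L → , . A]
Closure of the advanced items:
  [L → , . A] has the dot before A: add [A → . L f]
  [A → . L f] has the dot before L: add [L → . S g e], [L → . g f g], [L → . A], [L → . , A]
  [L → . S g e] has the dot before S: add [S → . A * L]

GOTO = { [A → . L f], [L → , . A], [L → . , A], [L → . A], [L → . S g e], [L → . g f g], [S → . A * L] }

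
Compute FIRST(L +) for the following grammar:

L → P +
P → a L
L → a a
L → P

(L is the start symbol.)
{ 'a' }

FIRST sets of the non-terminals involved (from the grammar, by fixed-point iteration):
  FIRST(L) = { 'a' }

To compute FIRST(L +), process the symbols left to right:
Symbol L is a non-terminal. Add FIRST(L) \ {ε} = { 'a' }
L is not nullable (ε ∉ FIRST(L)), so stop here.
FIRST(L +) = { 'a' }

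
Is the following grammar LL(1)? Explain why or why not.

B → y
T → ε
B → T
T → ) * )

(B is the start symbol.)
Yes, the grammar is LL(1).

Relevant sets:
  FIRST(T) = { ')', ε }
  FOLLOW(B) = { $ }
  FOLLOW(T) = { $ }

For B:
  PREDICT(B → y) = { 'y' }
  PREDICT(B → T) = { $, ')' }
For T:
  PREDICT(T → ε) = { $ }
  PREDICT(T → ')' '*' ')') = { ')' }

All predict sets are disjoint. The grammar IS LL(1).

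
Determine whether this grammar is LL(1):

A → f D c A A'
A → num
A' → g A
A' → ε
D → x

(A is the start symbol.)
No. Predict set conflict for A': { 'g' }

A grammar is LL(1) if for each non-terminal N with multiple productions, the predict sets of those productions are pairwise disjoint, where PREDICT(N → α) = (FIRST(α) \ {ε}) ∪ (FOLLOW(N) if α ⇒* ε).

Relevant sets:
  FOLLOW(A') = { $, 'g' }

For A:
  PREDICT(A → f D c A A') = { 'f' }
  PREDICT(A → num) = { 'num' }
For A':
  PREDICT(A' → g A) = { 'g' }
  PREDICT(A' → ε) = { $, 'g' }
D has a single production, so nothing to check there.

Conflict found: Predict set conflict for A': { 'g' }
The grammar is NOT LL(1).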